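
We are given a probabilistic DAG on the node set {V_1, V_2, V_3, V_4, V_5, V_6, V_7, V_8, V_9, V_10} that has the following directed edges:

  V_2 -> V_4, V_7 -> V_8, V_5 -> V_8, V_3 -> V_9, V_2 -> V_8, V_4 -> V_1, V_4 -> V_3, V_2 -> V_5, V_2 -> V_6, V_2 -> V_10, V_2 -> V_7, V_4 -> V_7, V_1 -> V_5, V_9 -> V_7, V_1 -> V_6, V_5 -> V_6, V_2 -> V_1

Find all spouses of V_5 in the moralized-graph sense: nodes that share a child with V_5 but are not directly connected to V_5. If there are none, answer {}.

Children of V_5: V_6, V_8.
  V_8 also has parents V_2, V_7.
  V_6's other parents are V_1, V_2.
Excluding nodes already adjacent to V_5 (V_1, V_2, V_6, V_8), the co-parent-only contribution is {V_7}.

{V_7}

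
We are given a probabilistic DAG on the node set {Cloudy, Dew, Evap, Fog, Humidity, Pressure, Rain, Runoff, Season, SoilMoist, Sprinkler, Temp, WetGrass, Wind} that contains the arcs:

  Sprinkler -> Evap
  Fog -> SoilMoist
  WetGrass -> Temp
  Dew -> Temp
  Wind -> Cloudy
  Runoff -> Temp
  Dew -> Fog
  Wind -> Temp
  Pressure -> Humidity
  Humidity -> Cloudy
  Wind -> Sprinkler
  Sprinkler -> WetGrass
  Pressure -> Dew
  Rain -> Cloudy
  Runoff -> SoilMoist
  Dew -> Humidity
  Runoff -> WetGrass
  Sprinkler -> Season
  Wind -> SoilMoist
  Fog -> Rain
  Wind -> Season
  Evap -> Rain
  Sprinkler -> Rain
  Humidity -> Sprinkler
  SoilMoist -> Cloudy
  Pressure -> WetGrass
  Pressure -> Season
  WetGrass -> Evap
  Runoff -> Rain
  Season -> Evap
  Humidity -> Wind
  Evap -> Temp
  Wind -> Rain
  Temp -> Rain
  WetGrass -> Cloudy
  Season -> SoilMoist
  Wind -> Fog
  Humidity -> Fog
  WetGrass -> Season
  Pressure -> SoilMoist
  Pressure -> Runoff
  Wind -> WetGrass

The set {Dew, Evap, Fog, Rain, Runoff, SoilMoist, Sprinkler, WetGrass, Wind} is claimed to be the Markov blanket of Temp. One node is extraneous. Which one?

Children of Temp: Rain.
Parents of Temp: Dew, Evap, Runoff, WetGrass, Wind.
Co-parents of Temp (other parents of its children):
  Rain: Evap, Fog, Runoff, Sprinkler, Wind
MB(Temp) = {Dew, Evap, Fog, Rain, Runoff, Sprinkler, WetGrass, Wind}.
SoilMoist is neither a parent, child, nor co-parent of Temp, so it does not belong.

SoilMoist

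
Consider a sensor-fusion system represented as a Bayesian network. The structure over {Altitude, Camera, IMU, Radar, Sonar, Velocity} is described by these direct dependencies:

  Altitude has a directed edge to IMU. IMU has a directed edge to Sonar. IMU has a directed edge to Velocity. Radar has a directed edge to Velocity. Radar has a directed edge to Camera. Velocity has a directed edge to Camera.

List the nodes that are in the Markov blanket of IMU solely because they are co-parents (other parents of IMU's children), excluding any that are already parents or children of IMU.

Children of IMU: Sonar, Velocity.
  Sonar: —
  Velocity: Radar
Excluding nodes already adjacent to IMU (Altitude, Sonar, Velocity), the co-parent-only contribution is {Radar}.

{Radar}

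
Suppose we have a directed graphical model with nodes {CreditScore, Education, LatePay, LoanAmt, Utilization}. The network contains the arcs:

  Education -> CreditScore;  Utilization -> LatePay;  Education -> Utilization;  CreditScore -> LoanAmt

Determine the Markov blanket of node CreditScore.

{Education, LoanAmt}

By definition, MB(CreditScore) is built from CreditScore's parents, CreditScore's children, and the co-parents of CreditScore.
CreditScore's parents: Education.
CreditScore has child LoanAmt.
Other parents of CreditScore's children:
  LoanAmt: —
Taking the union gives {Education, LoanAmt}.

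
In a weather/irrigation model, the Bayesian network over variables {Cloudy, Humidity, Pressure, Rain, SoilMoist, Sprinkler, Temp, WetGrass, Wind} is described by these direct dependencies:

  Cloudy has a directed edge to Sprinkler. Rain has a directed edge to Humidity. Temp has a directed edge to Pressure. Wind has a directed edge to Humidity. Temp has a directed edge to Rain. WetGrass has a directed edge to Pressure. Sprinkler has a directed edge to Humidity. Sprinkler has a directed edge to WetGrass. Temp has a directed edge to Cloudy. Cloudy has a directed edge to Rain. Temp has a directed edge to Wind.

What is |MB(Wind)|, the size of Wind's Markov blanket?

4

A node's Markov blanket = Pa ∪ Ch ∪ (parents of Ch other than the node itself).
Pa(Wind) = {Temp}.
Wind has child Humidity.
For each child, the remaining parents (spouses of Wind):
  Humidity: Rain, Sprinkler
MB(Wind) = {Humidity, Rain, Sprinkler, Temp}, which has 4 nodes.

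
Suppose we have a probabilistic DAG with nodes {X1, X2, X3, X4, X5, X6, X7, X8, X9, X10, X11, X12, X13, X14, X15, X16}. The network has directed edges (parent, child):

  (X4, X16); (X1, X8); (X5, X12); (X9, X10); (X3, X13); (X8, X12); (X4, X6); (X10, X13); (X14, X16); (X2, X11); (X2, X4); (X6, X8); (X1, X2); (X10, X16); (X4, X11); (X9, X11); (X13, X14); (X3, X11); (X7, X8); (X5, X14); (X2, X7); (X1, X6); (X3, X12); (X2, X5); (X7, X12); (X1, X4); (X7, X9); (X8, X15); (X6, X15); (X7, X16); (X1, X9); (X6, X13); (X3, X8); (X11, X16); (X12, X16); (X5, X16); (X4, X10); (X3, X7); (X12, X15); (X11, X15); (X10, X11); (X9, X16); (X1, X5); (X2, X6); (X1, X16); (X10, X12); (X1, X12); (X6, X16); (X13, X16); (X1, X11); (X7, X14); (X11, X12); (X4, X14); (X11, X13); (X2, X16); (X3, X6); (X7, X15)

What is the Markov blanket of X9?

X9's parents: X1, X7.
Ch(X9) = {X10, X11, X16}.
Other parents of X9's children:
  X10: X4
  X11: X1, X2, X3, X4, X10
  X16: X1, X2, X4, X5, X6, X7, X10, X11, X12, X13, X14
Taking the union gives {X1, X2, X3, X4, X5, X6, X7, X10, X11, X12, X13, X14, X16}.

{X1, X2, X3, X4, X5, X6, X7, X10, X11, X12, X13, X14, X16}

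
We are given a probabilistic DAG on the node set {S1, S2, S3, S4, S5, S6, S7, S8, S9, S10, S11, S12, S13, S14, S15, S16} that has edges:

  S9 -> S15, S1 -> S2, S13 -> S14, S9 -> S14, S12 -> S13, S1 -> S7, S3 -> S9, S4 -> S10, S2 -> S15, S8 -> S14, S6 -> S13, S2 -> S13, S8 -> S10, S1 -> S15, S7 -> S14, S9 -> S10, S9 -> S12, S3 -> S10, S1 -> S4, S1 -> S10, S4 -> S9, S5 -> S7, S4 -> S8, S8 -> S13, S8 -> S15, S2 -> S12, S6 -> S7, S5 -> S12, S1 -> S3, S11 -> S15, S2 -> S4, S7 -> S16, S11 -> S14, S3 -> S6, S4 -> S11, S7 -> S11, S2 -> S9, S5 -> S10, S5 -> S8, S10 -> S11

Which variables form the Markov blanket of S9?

S9's children: S10, S12, S14, S15.
S9's parents: S2, S3, S4.
Co-parents of S9 (other parents of its children):
  S10 also has parents S1, S3, S4, S5, S8.
  parents(S12) \ {S9} = {S2, S5}.
  parents(S14) \ {S9} = {S7, S8, S11, S13}.
  parents(S15) \ {S9} = {S1, S2, S8, S11}.
Taking the union gives {S1, S2, S3, S4, S5, S7, S8, S10, S11, S12, S13, S14, S15}.

{S1, S2, S3, S4, S5, S7, S8, S10, S11, S12, S13, S14, S15}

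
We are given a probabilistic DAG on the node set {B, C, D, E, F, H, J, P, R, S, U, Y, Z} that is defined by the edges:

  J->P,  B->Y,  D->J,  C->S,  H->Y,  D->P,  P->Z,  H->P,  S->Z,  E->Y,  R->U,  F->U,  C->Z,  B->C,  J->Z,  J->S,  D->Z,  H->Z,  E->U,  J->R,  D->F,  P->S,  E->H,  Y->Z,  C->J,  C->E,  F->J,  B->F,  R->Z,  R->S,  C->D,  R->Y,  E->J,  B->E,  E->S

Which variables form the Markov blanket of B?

{C, D, E, F, H, R, Y}

B's children: C, E, F, Y.
B has no parents.
For each child, the remaining parents (spouses of B):
  C: —
  E: C
  F: D
  Y: E, H, R
MB(B) = {C, D, E, F, H, R, Y}.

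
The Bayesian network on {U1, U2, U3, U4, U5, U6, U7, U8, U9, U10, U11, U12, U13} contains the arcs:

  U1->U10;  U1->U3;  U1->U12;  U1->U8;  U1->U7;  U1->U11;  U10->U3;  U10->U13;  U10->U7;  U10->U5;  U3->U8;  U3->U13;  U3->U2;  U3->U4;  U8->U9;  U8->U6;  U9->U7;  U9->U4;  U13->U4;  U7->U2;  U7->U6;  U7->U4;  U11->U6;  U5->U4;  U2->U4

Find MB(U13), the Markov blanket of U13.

Pa(U13) = {U3, U10}.
Children of U13: U4.
For each child, the remaining parents (spouses of U13):
  U4 also has parents U2, U3, U5, U7, U9.
MB(U13) = {U2, U3, U4, U5, U7, U9, U10}.

{U2, U3, U4, U5, U7, U9, U10}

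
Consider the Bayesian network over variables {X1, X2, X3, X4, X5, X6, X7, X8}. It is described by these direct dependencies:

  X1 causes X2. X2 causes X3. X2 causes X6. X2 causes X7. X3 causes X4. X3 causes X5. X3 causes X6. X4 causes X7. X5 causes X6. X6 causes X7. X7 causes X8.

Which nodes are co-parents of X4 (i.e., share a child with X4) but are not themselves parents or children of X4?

{X2, X6}

Children of X4: X7.
  X7: X2, X6
Excluding nodes already adjacent to X4 (X3, X7), the co-parent-only contribution is {X2, X6}.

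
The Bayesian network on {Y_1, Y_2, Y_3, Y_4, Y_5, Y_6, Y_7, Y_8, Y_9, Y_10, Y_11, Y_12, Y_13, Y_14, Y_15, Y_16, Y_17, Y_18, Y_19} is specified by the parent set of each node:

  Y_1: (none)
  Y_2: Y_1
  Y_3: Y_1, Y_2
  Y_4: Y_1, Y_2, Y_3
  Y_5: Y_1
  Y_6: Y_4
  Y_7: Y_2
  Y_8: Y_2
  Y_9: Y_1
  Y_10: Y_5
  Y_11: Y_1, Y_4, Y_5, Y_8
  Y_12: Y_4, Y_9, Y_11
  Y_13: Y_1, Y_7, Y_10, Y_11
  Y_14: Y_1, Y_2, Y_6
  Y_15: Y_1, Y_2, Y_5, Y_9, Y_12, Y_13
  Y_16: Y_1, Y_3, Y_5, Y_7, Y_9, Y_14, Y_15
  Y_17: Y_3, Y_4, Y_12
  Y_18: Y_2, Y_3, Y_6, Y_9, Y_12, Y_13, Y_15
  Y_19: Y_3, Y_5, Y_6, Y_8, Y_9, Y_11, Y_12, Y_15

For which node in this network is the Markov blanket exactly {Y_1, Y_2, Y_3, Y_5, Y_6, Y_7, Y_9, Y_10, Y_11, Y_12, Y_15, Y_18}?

The target node must have every member of {Y_1, Y_2, Y_3, Y_5, Y_6, Y_7, Y_9, Y_10, Y_11, Y_12, Y_15, Y_18} as a parent, child, or co-parent, and no others.
Parents of Y_13: Y_1, Y_7, Y_10, Y_11; children: Y_15, Y_18; co-parents: Y_1, Y_2, Y_3, Y_5, Y_6, Y_9, Y_12, Y_15.
These exactly cover the given set, so the node is Y_13.

Y_13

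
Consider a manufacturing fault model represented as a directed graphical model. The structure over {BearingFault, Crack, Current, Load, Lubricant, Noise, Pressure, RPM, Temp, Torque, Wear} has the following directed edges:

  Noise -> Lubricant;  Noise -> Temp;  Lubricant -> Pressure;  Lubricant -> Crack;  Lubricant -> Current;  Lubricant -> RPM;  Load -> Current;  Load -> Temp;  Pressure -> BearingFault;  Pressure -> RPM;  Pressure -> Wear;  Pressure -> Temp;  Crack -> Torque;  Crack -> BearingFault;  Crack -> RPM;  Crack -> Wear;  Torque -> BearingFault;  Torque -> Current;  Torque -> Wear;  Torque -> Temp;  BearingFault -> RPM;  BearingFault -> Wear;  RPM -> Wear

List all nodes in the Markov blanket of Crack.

{BearingFault, Lubricant, Pressure, RPM, Torque, Wear}

Crack's parents: Lubricant.
Children of Crack: BearingFault, RPM, Torque, Wear.
For each child, the remaining parents (spouses of Crack):
  Torque: no additional parents.
  BearingFault's other parents are Pressure, Torque.
  RPM's other parents are BearingFault, Lubricant, Pressure.
  parents(Wear) \ {Crack} = {BearingFault, Pressure, RPM, Torque}.
Union: {Lubricant} ∪ {BearingFault, RPM, Torque, Wear} ∪ {BearingFault, Lubricant, Pressure, RPM, Torque} = {BearingFault, Lubricant, Pressure, RPM, Torque, Wear}.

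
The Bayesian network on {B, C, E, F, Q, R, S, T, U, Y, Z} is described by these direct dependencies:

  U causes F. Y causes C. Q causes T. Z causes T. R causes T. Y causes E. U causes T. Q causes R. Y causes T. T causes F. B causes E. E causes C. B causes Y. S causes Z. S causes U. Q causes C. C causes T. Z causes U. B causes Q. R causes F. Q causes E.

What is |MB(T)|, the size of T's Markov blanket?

Recall MB(v) = parents ∪ children ∪ spouses, where spouses are the other parents of v's children.
T has parents C, Q, R, U, Y, Z.
Ch(T) = {F}.
Parents of each child, excluding T:
  parents(F) \ {T} = {R, U}.
MB(T) = {C, F, Q, R, U, Y, Z}, which has 7 nodes.

7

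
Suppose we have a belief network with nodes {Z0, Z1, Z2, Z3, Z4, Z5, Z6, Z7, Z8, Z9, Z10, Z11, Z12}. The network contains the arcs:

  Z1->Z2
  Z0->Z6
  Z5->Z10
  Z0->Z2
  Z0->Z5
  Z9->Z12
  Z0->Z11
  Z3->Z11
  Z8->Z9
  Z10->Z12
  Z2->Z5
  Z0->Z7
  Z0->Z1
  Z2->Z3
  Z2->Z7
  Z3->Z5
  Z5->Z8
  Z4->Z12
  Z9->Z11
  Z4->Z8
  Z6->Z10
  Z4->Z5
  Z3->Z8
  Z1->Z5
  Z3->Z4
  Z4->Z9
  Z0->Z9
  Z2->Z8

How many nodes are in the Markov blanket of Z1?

5

By definition, MB(Z1) is built from Z1's parents, Z1's children, and the co-parents of Z1.
Pa(Z1) = {Z0}.
Children of Z1: Z2, Z5.
Parents of each child, excluding Z1:
  Z2 also has parent Z0.
  parents(Z5) \ {Z1} = {Z0, Z2, Z3, Z4}.
MB(Z1) = {Z0, Z2, Z3, Z4, Z5}, which has 5 nodes.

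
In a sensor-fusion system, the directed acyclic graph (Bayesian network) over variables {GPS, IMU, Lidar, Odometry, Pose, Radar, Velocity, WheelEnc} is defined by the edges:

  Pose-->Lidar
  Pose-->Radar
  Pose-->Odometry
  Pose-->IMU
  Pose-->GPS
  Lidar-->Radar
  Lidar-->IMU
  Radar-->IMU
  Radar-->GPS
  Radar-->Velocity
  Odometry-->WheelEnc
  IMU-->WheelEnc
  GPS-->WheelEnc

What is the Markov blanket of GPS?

Recall MB(v) = parents ∪ children ∪ spouses, where spouses are the other parents of v's children.
Children of GPS: WheelEnc.
Pa(GPS) = {Pose, Radar}.
For each child, the remaining parents (spouses of GPS):
  parents(WheelEnc) \ {GPS} = {IMU, Odometry}.
So the Markov blanket of GPS is {IMU, Odometry, Pose, Radar, WheelEnc}.

{IMU, Odometry, Pose, Radar, WheelEnc}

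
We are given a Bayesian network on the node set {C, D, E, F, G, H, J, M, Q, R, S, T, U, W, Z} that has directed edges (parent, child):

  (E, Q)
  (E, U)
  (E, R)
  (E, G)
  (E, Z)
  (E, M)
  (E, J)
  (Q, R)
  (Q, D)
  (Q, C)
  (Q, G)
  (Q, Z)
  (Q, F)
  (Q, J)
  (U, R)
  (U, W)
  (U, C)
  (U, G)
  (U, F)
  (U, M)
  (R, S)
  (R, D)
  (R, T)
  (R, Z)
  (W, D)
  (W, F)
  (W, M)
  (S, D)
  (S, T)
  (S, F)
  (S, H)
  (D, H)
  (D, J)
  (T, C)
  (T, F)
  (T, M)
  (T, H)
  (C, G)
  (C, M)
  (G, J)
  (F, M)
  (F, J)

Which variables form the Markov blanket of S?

{D, F, H, Q, R, T, U, W}

A node's Markov blanket = Pa ∪ Ch ∪ (parents of Ch other than the node itself).
S has parent R.
Ch(S) = {D, F, H, T}.
Other parents of S's children:
  parents(D) \ {S} = {Q, R, W}.
  T's other parent is R.
  F also has parents Q, T, U, W.
  H also has parents D, T.
Taking the union gives {D, F, H, Q, R, T, U, W}.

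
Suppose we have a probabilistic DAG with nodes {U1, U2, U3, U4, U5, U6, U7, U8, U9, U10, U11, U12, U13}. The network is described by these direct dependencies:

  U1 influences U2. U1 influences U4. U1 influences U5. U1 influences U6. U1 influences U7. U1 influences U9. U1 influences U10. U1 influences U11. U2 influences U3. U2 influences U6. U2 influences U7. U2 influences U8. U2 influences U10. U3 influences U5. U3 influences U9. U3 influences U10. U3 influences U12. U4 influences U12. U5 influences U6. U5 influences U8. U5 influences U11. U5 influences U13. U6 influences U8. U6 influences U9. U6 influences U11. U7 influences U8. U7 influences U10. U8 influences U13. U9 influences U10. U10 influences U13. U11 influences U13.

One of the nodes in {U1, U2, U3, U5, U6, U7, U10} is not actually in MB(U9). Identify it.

Pa(U9) = {U1, U3, U6}.
Children of U9: U10.
For each child, the remaining parents (spouses of U9):
  parents(U10) \ {U9} = {U1, U2, U3, U7}.
MB(U9) = {U1, U2, U3, U6, U7, U10}.
U5 is neither a parent, child, nor co-parent of U9, so it does not belong.

U5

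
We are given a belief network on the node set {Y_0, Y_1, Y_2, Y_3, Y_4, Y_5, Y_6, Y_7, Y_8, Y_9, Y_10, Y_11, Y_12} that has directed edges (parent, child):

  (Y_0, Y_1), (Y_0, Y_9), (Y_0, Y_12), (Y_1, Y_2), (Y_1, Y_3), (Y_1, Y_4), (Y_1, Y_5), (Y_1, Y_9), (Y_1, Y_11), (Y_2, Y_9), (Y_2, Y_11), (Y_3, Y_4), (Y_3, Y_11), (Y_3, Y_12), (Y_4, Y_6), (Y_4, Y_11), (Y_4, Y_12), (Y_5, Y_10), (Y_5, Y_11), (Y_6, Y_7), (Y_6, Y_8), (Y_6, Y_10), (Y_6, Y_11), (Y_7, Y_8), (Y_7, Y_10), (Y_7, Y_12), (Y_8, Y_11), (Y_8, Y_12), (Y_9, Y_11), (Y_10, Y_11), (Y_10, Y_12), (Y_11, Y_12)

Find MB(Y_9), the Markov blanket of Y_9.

{Y_0, Y_1, Y_2, Y_3, Y_4, Y_5, Y_6, Y_8, Y_10, Y_11}

Y_9's parents: Y_0, Y_1, Y_2.
Y_9's children: Y_11.
Parents of each child, excluding Y_9:
  Y_11: Y_1, Y_2, Y_3, Y_4, Y_5, Y_6, Y_8, Y_10
Union: {Y_0, Y_1, Y_2} ∪ {Y_11} ∪ {Y_1, Y_2, Y_3, Y_4, Y_5, Y_6, Y_8, Y_10} = {Y_0, Y_1, Y_2, Y_3, Y_4, Y_5, Y_6, Y_8, Y_10, Y_11}.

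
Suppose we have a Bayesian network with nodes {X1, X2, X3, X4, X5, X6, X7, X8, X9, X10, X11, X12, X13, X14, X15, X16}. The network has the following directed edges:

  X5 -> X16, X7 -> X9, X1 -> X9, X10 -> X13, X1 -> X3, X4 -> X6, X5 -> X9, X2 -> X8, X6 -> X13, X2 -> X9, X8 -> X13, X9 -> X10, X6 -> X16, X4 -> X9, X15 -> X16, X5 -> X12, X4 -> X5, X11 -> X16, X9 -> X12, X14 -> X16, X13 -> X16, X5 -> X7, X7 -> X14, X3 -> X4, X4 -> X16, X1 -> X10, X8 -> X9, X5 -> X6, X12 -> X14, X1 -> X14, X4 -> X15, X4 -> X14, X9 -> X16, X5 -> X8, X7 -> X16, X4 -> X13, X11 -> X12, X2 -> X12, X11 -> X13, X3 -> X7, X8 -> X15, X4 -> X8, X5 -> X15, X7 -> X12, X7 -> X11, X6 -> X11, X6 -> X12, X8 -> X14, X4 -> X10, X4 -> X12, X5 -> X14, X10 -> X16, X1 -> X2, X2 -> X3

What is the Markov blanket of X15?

X15's parents: X4, X5, X8.
X15 has child X16.
Other parents of X15's children:
  X16 also has parents X4, X5, X6, X7, X9, X10, X11, X13, X14.
Taking the union gives {X4, X5, X6, X7, X8, X9, X10, X11, X13, X14, X16}.

{X4, X5, X6, X7, X8, X9, X10, X11, X13, X14, X16}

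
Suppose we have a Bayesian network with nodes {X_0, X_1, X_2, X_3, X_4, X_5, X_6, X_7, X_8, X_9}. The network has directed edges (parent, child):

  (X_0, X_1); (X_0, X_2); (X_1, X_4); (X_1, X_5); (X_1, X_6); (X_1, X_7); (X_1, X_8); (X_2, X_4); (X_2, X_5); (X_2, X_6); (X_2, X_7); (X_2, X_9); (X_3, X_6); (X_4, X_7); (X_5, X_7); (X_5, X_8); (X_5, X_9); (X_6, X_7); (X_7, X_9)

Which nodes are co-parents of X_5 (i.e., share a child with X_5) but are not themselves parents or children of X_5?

{X_4, X_6}

Children of X_5: X_7, X_8, X_9.
  X_7's other parents are X_1, X_2, X_4, X_6.
  X_8 also has parent X_1.
  parents(X_9) \ {X_5} = {X_2, X_7}.
Excluding nodes already adjacent to X_5 (X_1, X_2, X_7, X_8, X_9), the co-parent-only contribution is {X_4, X_6}.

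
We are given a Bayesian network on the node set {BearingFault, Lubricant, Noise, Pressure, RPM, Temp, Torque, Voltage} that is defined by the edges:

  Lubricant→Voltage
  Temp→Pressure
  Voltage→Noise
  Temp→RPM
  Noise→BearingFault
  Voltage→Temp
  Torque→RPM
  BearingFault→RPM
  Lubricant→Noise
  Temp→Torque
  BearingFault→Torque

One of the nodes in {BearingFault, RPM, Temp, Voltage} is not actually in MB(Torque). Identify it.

Recall MB(v) = parents ∪ children ∪ spouses, where spouses are the other parents of v's children.
Torque's children: RPM.
Torque's parents: BearingFault, Temp.
Other parents of Torque's children:
  RPM: BearingFault, Temp
MB(Torque) = {BearingFault, RPM, Temp}.
Voltage is neither a parent, child, nor co-parent of Torque, so it does not belong.

Voltage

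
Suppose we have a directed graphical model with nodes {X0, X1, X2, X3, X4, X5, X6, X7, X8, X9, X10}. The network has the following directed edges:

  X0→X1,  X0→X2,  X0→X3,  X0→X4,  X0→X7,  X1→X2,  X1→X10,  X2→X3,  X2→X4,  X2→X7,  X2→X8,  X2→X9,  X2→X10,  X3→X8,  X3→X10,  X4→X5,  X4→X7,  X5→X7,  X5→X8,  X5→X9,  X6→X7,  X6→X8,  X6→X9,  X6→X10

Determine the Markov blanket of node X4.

Children of X4: X5, X7.
Pa(X4) = {X0, X2}.
Other parents of X4's children:
  X5 has no other parent.
  X7 also has parents X0, X2, X5, X6.
Union: {X0, X2} ∪ {X5, X7} ∪ {X0, X2, X5, X6} = {X0, X2, X5, X6, X7}.

{X0, X2, X5, X6, X7}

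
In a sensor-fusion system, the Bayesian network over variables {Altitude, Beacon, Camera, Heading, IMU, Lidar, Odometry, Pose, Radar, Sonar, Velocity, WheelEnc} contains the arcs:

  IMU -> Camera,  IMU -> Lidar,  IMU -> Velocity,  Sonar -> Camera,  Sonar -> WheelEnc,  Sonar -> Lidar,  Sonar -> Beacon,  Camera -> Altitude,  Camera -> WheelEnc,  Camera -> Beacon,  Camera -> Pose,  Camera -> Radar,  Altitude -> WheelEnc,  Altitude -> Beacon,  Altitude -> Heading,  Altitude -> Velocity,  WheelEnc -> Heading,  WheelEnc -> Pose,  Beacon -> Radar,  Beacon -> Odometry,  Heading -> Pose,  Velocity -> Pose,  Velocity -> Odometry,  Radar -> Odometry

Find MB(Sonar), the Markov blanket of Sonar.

The Markov blanket of a node is its parents, its children, and the other parents of its children.
Sonar has no parents.
Sonar has children Beacon, Camera, Lidar, WheelEnc.
Co-parents of Sonar (other parents of its children):
  Camera: IMU
  WheelEnc: Altitude, Camera
  Lidar: IMU
  Beacon: Altitude, Camera
Union: {} ∪ {Beacon, Camera, Lidar, WheelEnc} ∪ {Altitude, Camera, IMU} = {Altitude, Beacon, Camera, IMU, Lidar, WheelEnc}.

{Altitude, Beacon, Camera, IMU, Lidar, WheelEnc}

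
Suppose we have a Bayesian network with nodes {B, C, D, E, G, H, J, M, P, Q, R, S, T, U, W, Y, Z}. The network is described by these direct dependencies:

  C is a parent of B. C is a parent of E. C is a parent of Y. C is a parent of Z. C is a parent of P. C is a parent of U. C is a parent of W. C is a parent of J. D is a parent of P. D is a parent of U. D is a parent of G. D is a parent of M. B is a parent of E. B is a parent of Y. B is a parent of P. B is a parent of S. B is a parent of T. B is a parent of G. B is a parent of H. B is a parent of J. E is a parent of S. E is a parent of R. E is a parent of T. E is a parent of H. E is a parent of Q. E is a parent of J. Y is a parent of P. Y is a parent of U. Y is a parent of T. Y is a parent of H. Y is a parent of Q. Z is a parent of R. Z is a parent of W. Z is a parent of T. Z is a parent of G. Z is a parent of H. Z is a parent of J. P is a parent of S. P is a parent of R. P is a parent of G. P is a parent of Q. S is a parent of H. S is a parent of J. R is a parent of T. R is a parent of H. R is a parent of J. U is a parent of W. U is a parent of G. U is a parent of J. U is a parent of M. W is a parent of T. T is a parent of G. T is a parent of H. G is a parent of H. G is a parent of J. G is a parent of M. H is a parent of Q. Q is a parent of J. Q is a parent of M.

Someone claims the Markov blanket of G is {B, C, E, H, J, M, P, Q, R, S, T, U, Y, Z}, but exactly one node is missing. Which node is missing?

G's children: H, J, M.
Parents of G: B, D, P, T, U, Z.
Other parents of G's children:
  H: B, E, R, S, T, Y, Z
  J: B, C, E, Q, R, S, U, Z
  M: D, Q, U
MB(G) = {B, C, D, E, H, J, M, P, Q, R, S, T, U, Y, Z}.
Comparing with the claimed set, D is missing.

D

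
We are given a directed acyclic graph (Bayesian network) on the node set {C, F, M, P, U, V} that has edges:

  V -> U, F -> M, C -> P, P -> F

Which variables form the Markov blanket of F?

By definition, MB(F) is built from F's parents, F's children, and the co-parents of F.
F's children: M.
Parents of F: P.
Co-parents of F (other parents of its children):
  M: no additional parents.
Taking the union gives {M, P}.

{M, P}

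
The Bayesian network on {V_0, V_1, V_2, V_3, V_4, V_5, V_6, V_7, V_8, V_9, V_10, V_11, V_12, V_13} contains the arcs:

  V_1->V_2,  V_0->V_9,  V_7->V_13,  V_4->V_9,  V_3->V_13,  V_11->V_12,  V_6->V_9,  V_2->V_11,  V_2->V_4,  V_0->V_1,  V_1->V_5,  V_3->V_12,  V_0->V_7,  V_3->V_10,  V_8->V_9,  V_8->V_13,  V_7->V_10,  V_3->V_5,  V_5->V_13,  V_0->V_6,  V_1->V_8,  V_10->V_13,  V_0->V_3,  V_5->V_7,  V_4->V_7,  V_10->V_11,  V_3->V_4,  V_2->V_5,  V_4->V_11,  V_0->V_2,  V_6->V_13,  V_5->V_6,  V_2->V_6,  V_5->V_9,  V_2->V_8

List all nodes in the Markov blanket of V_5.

{V_0, V_1, V_2, V_3, V_4, V_6, V_7, V_8, V_9, V_10, V_13}

Recall MB(v) = parents ∪ children ∪ spouses, where spouses are the other parents of v's children.
Parents of V_5: V_1, V_2, V_3.
Ch(V_5) = {V_6, V_7, V_9, V_13}.
Other parents of V_5's children:
  V_6 also has parents V_0, V_2.
  parents(V_7) \ {V_5} = {V_0, V_4}.
  V_9 also has parents V_0, V_4, V_6, V_8.
  parents(V_13) \ {V_5} = {V_3, V_6, V_7, V_8, V_10}.
MB(V_5) = {V_0, V_1, V_2, V_3, V_4, V_6, V_7, V_8, V_9, V_10, V_13}.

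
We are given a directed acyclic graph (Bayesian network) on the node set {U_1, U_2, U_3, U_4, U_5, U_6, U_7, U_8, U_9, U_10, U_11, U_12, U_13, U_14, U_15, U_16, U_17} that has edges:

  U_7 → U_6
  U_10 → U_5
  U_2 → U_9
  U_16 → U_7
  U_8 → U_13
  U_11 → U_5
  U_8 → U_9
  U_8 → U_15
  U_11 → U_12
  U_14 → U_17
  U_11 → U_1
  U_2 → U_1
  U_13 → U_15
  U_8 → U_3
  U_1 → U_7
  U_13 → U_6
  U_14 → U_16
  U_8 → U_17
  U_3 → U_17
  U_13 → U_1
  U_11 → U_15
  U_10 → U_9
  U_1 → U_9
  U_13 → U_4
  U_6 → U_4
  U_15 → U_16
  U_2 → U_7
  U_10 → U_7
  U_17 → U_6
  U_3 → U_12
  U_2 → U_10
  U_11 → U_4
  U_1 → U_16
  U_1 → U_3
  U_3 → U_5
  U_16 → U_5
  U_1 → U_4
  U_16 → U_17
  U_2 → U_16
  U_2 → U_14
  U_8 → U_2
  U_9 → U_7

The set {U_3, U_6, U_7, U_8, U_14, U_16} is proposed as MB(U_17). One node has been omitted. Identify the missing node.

U_13

U_17's parents: U_3, U_8, U_14, U_16.
Ch(U_17) = {U_6}.
Co-parents of U_17 (other parents of its children):
  U_6's other parents are U_7, U_13.
MB(U_17) = {U_3, U_6, U_7, U_8, U_13, U_14, U_16}.
Comparing with the claimed set, U_13 is missing.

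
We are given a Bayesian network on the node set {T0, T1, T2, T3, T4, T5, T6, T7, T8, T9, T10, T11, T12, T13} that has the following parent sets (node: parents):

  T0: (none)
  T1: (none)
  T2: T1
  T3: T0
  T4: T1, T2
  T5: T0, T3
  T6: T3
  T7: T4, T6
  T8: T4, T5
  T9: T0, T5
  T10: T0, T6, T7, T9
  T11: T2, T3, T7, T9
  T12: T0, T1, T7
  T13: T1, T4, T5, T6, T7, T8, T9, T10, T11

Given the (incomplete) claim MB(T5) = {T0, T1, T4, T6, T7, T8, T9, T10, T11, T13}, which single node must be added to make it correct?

A node's Markov blanket = Pa ∪ Ch ∪ (parents of Ch other than the node itself).
T5's children: T8, T9, T13.
Parents of T5: T0, T3.
For each child, the remaining parents (spouses of T5):
  T8 also has parent T4.
  T9 also has parent T0.
  T13's other parents are T1, T4, T6, T7, T8, T9, T10, T11.
MB(T5) = {T0, T1, T3, T4, T6, T7, T8, T9, T10, T11, T13}.
Comparing with the claimed set, T3 is missing.

T3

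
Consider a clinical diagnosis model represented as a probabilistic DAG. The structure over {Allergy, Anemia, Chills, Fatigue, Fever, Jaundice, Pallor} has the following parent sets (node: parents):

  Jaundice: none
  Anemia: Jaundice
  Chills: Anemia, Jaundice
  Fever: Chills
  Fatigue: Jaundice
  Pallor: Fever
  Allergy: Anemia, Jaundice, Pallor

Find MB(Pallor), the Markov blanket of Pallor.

{Allergy, Anemia, Fever, Jaundice}

Recall MB(v) = parents ∪ children ∪ spouses, where spouses are the other parents of v's children.
Pallor has parent Fever.
Pallor has child Allergy.
For each child, the remaining parents (spouses of Pallor):
  Allergy also has parents Anemia, Jaundice.
So the Markov blanket of Pallor is {Allergy, Anemia, Fever, Jaundice}.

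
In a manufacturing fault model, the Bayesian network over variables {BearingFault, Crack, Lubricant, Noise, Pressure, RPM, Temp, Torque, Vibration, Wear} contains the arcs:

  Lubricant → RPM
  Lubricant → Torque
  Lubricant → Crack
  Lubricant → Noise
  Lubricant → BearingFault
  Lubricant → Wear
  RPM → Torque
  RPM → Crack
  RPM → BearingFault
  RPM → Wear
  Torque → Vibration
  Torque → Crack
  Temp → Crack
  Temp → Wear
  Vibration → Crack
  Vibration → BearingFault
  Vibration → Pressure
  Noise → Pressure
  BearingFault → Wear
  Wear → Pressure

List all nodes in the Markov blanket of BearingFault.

{Lubricant, RPM, Temp, Vibration, Wear}

By definition, MB(BearingFault) is built from BearingFault's parents, BearingFault's children, and the co-parents of BearingFault.
BearingFault has parents Lubricant, RPM, Vibration.
Ch(BearingFault) = {Wear}.
Parents of each child, excluding BearingFault:
  Wear also has parents Lubricant, RPM, Temp.
MB(BearingFault) = {Lubricant, RPM, Temp, Vibration, Wear}.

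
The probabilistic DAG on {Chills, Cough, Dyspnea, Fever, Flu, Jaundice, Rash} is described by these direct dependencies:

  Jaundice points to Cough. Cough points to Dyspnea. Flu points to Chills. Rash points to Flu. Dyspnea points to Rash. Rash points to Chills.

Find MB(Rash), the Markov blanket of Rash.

{Chills, Dyspnea, Flu}

A node's Markov blanket = Pa ∪ Ch ∪ (parents of Ch other than the node itself).
Rash's children: Chills, Flu.
Rash's parents: Dyspnea.
Other parents of Rash's children:
  Flu has no other parent.
  Chills's other parent is Flu.
MB(Rash) = {Chills, Dyspnea, Flu}.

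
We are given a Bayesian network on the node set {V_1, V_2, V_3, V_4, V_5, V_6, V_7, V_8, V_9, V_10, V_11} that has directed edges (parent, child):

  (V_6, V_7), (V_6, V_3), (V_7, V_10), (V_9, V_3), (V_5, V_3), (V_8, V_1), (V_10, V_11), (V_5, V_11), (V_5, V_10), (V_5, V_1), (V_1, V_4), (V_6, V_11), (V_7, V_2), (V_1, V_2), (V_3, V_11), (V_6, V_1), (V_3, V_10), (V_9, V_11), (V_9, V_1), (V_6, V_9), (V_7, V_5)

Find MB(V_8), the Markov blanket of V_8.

{V_1, V_5, V_6, V_9}

V_8's parents: none.
Ch(V_8) = {V_1}.
Other parents of V_8's children:
  parents(V_1) \ {V_8} = {V_5, V_6, V_9}.
Taking the union gives {V_1, V_5, V_6, V_9}.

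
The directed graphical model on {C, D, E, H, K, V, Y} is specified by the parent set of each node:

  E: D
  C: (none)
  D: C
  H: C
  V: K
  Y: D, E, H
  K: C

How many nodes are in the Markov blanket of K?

By definition, MB(K) is built from K's parents, K's children, and the co-parents of K.
Children of K: V.
K's parents: C.
Parents of each child, excluding K:
  V: no additional parents.
MB(K) = {C, V}, which has 2 nodes.

2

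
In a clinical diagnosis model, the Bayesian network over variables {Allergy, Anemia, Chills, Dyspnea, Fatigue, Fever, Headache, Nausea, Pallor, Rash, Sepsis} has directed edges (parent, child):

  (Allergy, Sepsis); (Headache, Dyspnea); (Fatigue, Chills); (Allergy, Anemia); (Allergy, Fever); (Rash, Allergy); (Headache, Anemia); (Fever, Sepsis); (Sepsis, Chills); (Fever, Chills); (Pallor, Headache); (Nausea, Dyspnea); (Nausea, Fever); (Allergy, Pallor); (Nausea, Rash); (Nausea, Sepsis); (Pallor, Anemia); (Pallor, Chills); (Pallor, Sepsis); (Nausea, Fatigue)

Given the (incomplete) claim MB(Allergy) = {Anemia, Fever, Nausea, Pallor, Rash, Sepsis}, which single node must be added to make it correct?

Recall MB(v) = parents ∪ children ∪ spouses, where spouses are the other parents of v's children.
Allergy's parents: Rash.
Children of Allergy: Anemia, Fever, Pallor, Sepsis.
Co-parents of Allergy (other parents of its children):
  Pallor: no additional parents.
  Fever also has parent Nausea.
  Sepsis's other parents are Fever, Nausea, Pallor.
  parents(Anemia) \ {Allergy} = {Headache, Pallor}.
MB(Allergy) = {Anemia, Fever, Headache, Nausea, Pallor, Rash, Sepsis}.
Comparing with the claimed set, Headache is missing.

Headache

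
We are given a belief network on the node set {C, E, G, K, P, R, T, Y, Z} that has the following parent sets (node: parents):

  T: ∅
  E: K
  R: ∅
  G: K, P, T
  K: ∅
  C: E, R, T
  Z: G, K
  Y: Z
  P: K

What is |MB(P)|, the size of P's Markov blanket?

3

The Markov blanket of a node is its parents, its children, and the other parents of its children.
P has parent K.
P has child G.
Other parents of P's children:
  G also has parents K, T.
MB(P) = {G, K, T}, which has 3 nodes.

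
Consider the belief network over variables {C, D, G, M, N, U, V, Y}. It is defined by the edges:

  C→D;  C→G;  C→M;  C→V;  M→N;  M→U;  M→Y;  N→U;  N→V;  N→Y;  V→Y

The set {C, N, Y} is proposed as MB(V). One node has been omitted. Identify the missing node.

V has child Y.
Pa(V) = {C, N}.
Parents of each child, excluding V:
  Y's other parents are M, N.
MB(V) = {C, M, N, Y}.
Comparing with the claimed set, M is missing.

M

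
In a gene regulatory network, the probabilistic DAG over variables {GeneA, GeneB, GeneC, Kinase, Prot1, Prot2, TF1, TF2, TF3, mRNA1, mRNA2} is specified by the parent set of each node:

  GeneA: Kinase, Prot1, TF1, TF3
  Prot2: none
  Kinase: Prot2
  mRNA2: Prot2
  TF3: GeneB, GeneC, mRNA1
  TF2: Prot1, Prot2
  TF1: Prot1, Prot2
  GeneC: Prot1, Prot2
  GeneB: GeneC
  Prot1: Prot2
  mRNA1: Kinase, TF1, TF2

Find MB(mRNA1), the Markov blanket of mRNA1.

{GeneB, GeneC, Kinase, TF1, TF2, TF3}

By definition, MB(mRNA1) is built from mRNA1's parents, mRNA1's children, and the co-parents of mRNA1.
mRNA1 has parents Kinase, TF1, TF2.
mRNA1's children: TF3.
For each child, the remaining parents (spouses of mRNA1):
  TF3's other parents are GeneB, GeneC.
Taking the union gives {GeneB, GeneC, Kinase, TF1, TF2, TF3}.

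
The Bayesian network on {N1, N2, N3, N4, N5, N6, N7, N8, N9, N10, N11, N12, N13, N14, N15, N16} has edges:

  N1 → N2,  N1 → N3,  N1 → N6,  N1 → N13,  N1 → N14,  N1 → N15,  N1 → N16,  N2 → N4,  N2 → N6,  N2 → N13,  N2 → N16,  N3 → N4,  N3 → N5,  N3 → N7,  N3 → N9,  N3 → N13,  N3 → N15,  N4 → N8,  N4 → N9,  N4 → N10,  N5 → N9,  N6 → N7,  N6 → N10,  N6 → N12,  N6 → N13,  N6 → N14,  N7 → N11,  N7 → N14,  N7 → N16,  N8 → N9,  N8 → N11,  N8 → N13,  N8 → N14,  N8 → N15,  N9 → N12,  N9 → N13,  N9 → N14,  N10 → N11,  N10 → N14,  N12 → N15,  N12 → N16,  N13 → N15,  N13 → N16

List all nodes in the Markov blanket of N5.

{N3, N4, N8, N9}

Parents of N5: N3.
N5 has child N9.
For each child, the remaining parents (spouses of N5):
  N9: N3, N4, N8
MB(N5) = {N3, N4, N8, N9}.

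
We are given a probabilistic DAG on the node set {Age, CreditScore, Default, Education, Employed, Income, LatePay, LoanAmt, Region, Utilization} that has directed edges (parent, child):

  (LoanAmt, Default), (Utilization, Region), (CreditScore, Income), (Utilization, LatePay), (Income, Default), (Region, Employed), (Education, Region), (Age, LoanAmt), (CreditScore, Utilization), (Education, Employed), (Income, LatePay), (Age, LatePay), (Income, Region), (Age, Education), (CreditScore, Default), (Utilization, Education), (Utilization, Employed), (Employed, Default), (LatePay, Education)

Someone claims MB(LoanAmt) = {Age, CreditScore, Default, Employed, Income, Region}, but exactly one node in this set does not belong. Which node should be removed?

LoanAmt has parent Age.
Children of LoanAmt: Default.
Co-parents of LoanAmt (other parents of its children):
  parents(Default) \ {LoanAmt} = {CreditScore, Employed, Income}.
MB(LoanAmt) = {Age, CreditScore, Default, Employed, Income}.
Region is neither a parent, child, nor co-parent of LoanAmt, so it does not belong.

Region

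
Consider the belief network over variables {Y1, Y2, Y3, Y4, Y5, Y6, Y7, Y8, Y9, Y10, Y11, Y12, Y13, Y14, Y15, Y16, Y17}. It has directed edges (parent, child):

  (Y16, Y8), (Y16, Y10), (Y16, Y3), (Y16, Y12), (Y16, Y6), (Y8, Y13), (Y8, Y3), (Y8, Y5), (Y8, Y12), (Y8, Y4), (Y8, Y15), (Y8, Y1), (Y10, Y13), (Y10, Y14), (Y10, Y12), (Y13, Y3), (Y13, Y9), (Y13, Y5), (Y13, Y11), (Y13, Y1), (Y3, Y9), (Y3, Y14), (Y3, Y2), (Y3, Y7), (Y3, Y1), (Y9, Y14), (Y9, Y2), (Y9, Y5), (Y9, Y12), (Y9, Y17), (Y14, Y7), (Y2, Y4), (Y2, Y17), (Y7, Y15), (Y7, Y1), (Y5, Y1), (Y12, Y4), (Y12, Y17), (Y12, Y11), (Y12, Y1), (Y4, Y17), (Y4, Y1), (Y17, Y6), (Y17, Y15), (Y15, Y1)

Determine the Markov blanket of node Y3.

Y3 has parents Y8, Y13, Y16.
Y3 has children Y1, Y2, Y7, Y9, Y14.
Parents of each child, excluding Y3:
  Y9 also has parent Y13.
  parents(Y14) \ {Y3} = {Y9, Y10}.
  Y2 also has parent Y9.
  Y7 also has parent Y14.
  Y1's other parents are Y4, Y5, Y7, Y8, Y12, Y13, Y15.
Union: {Y8, Y13, Y16} ∪ {Y1, Y2, Y7, Y9, Y14} ∪ {Y4, Y5, Y7, Y8, Y9, Y10, Y12, Y13, Y14, Y15} = {Y1, Y2, Y4, Y5, Y7, Y8, Y9, Y10, Y12, Y13, Y14, Y15, Y16}.

{Y1, Y2, Y4, Y5, Y7, Y8, Y9, Y10, Y12, Y13, Y14, Y15, Y16}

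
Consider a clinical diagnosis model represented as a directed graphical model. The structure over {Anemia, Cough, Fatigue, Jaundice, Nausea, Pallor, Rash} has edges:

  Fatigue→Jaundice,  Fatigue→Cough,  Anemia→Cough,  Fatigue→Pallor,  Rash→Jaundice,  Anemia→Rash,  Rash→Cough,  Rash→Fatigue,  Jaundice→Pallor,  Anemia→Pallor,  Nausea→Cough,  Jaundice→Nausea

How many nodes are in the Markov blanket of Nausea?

Parents of Nausea: Jaundice.
Ch(Nausea) = {Cough}.
Parents of each child, excluding Nausea:
  parents(Cough) \ {Nausea} = {Anemia, Fatigue, Rash}.
MB(Nausea) = {Anemia, Cough, Fatigue, Jaundice, Rash}, which has 5 nodes.

5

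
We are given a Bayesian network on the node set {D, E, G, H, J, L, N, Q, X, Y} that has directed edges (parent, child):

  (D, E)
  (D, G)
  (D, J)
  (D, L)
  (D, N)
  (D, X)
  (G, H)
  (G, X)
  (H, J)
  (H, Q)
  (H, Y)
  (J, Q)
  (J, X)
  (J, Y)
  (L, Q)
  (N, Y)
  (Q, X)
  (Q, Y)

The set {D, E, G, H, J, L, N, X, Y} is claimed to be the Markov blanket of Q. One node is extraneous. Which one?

A node's Markov blanket = Pa ∪ Ch ∪ (parents of Ch other than the node itself).
Q has parents H, J, L.
Q has children X, Y.
For each child, the remaining parents (spouses of Q):
  X: D, G, J
  Y: H, J, N
MB(Q) = {D, G, H, J, L, N, X, Y}.
E is neither a parent, child, nor co-parent of Q, so it does not belong.

E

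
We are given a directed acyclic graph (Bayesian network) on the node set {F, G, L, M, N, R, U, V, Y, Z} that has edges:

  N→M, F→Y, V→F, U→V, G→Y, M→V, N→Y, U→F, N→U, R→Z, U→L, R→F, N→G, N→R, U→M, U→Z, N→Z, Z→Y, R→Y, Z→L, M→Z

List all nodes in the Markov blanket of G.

The Markov blanket of a node is its parents, its children, and the other parents of its children.
Parents of G: N.
Ch(G) = {Y}.
Co-parents of G (other parents of its children):
  parents(Y) \ {G} = {F, N, R, Z}.
MB(G) = {F, N, R, Y, Z}.

{F, N, R, Y, Z}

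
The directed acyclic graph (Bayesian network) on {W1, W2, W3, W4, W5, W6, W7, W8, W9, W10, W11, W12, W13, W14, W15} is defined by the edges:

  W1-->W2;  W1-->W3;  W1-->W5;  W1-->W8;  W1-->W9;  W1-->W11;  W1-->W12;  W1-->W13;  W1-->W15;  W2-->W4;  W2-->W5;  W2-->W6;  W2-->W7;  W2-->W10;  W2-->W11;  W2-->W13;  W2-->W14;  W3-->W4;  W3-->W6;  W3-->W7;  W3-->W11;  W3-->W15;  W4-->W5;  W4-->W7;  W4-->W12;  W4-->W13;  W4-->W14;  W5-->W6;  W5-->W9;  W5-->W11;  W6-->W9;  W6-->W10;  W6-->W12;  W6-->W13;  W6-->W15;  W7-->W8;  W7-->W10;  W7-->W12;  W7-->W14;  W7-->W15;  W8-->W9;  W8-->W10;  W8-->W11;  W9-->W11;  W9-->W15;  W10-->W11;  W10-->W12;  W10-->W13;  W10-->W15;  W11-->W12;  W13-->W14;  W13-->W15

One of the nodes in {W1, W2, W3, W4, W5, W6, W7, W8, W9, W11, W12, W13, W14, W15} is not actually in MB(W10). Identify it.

The Markov blanket of a node is its parents, its children, and the other parents of its children.
Pa(W10) = {W2, W6, W7, W8}.
W10's children: W11, W12, W13, W15.
For each child, the remaining parents (spouses of W10):
  W11 also has parents W1, W2, W3, W5, W8, W9.
  W12 also has parents W1, W4, W6, W7, W11.
  W13 also has parents W1, W2, W4, W6.
  parents(W15) \ {W10} = {W1, W3, W6, W7, W9, W13}.
MB(W10) = {W1, W2, W3, W4, W5, W6, W7, W8, W9, W11, W12, W13, W15}.
W14 is neither a parent, child, nor co-parent of W10, so it does not belong.

W14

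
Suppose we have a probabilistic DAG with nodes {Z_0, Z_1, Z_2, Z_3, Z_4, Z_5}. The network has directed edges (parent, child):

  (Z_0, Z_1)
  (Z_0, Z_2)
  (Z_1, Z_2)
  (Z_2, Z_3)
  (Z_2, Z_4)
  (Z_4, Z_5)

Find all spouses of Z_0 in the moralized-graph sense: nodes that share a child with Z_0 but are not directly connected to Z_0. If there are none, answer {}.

Children of Z_0: Z_1, Z_2.
  Z_1: no additional parents.
  Z_2 also has parent Z_1.
Excluding nodes already adjacent to Z_0 (Z_1, Z_2), the co-parent-only contribution is {}.

{}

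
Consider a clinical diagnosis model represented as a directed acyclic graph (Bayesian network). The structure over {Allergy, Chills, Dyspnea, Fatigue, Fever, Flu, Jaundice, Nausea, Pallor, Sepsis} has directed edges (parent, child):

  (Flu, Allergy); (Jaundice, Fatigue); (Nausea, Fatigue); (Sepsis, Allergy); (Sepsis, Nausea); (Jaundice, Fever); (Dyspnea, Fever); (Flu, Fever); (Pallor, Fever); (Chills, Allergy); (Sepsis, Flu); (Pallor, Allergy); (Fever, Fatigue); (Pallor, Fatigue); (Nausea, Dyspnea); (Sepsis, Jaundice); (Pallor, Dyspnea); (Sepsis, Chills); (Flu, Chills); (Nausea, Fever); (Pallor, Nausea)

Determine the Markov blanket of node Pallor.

{Allergy, Chills, Dyspnea, Fatigue, Fever, Flu, Jaundice, Nausea, Sepsis}

Pallor has no parents.
Pallor's children: Allergy, Dyspnea, Fatigue, Fever, Nausea.
Other parents of Pallor's children:
  Nausea also has parent Sepsis.
  parents(Allergy) \ {Pallor} = {Chills, Flu, Sepsis}.
  parents(Dyspnea) \ {Pallor} = {Nausea}.
  Fever's other parents are Dyspnea, Flu, Jaundice, Nausea.
  Fatigue also has parents Fever, Jaundice, Nausea.
Taking the union gives {Allergy, Chills, Dyspnea, Fatigue, Fever, Flu, Jaundice, Nausea, Sepsis}.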